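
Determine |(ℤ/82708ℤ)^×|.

Prime factorization: 82708 = 2^2 · 23 · 29 · 31.
φ(82708) = 82708 · (1 − 1/2) · (1 − 1/23) · (1 − 1/29) · (1 − 1/31)
       = 82708 · 18480/41354 = 36960.

36960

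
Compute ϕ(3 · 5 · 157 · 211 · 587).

φ(291683235) = 291683235 · (1 − 1/3) · (1 − 1/5) · (1 − 1/157) · (1 − 1/211) · (1 − 1/587)
       = 291683235 · 153578880/291683235 = 153578880.

153578880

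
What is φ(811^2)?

φ(657721) = 657721 · (1 − 1/811)
       = 657721 · 810/811 = 656910.

656910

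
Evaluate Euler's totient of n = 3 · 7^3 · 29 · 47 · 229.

172674432

φ(3) = 3 − 1 = 2.
φ(7^3) = 7^2·(7−1) = 49·6 = 294.
φ(29) = 29 − 1 = 28.
φ(47) = 47 − 1 = 46.
φ(229) = 229 − 1 = 228.
φ(321178683) = 2 × 294 × 28 × 46 × 228 = 172674432.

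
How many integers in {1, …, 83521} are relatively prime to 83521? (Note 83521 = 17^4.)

78608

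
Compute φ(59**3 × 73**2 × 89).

93383478144

φ(59^3) = 59^3 − 59^2 = 205379 − 3481 = 201898.
φ(73^2) = 73^1·(73−1) = 73·72 = 5256.
φ(89) = 89 − 1 = 88.
Since φ is multiplicative, φ(97407357499) = 201898 · 5256 · 88 = 93383478144.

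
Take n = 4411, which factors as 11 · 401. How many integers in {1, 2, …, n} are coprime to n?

4000

φ(4411) = 4411 · (1 − 1/11) · (1 − 1/401)
       = 4411 · 4000/4411 = 4000.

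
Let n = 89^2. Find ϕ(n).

7832

φ(7921) = 7921 · (1 − 1/89)
       = 7921 · 88/89 = 7832.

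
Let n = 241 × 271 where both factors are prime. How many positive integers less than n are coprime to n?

64800

φ(241) = 241 − 1 = 240.
φ(271) = 271 − 1 = 270.
Multiply: 240 · 270 = 64800.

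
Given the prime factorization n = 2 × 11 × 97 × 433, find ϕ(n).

φ(924022) = 924022 · (1 − 1/2) · (1 − 1/11) · (1 − 1/97) · (1 − 1/433)
       = 924022 · 414720/924022 = 414720.

414720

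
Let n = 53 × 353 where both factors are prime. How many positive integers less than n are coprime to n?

18304

φ(18709) = 18709 · (1 − 1/53) · (1 − 1/353)
       = 18709 · 18304/18709 = 18304.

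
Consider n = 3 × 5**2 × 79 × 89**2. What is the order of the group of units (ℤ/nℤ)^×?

φ(3) = 3 − 1 = 2.
φ(5^2) = 5^2 − 5^1 = 25 − 5 = 20.
φ(79) = 79 − 1 = 78.
φ(89^2) = 89^2 − 89^1 = 7921 − 89 = 7832.
Multiply: 2 · 20 · 78 · 7832 = 24435840.

24435840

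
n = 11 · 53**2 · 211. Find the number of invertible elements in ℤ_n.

5787600

φ(6519689) = 6519689 · (1 − 1/11) · (1 − 1/53) · (1 − 1/211)
       = 6519689 · 109200/123013 = 5787600.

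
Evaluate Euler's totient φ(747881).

645120

Factor 747881: 747881 = 17 · 29 · 37 · 41.
φ(17) = 17 − 1 = 16.
φ(29) = 29 − 1 = 28.
φ(37) = 37 − 1 = 36.
φ(41) = 41 − 1 = 40.
Multiply: 16 · 28 · 36 · 40 = 645120.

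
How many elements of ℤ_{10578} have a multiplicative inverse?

3360

Factor 10578: 10578 = 2 · 3 · 41 · 43.
φ(2) = 2 − 1 = 1.
φ(3) = 3 − 1 = 2.
φ(41) = 41 − 1 = 40.
φ(43) = 43 − 1 = 42.
Multiply: 1 · 2 · 40 · 42 = 3360.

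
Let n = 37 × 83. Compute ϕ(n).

2952

φ(37) = 37 − 1 = 36.
φ(83) = 83 − 1 = 82.
Multiply: 36 · 82 = 2952.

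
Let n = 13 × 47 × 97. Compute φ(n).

52992

φ(59267) = 59267 · (1 − 1/13) · (1 − 1/47) · (1 − 1/97)
       = 59267 · 52992/59267 = 52992.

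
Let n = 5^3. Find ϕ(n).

100

φ(125) = 125 · (1 − 1/5)
       = 125 · 4/5 = 100.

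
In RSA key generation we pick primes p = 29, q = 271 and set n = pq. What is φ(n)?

φ(pq) = (p−1)(q−1) = 28 · 270 = 7560.

7560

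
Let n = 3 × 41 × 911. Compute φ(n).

φ(112053) = 112053 · (1 − 1/3) · (1 − 1/41) · (1 − 1/911)
       = 112053 · 72800/112053 = 72800.

72800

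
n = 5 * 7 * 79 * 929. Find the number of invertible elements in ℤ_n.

1737216

φ(2568685) = 2568685 · (1 − 1/5) · (1 − 1/7) · (1 − 1/79) · (1 − 1/929)
       = 2568685 · 1737216/2568685 = 1737216.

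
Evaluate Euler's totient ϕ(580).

Factor 580: 580 = 2**2 × 5 × 29.
φ(2^2) = 2^2 − 2^1 = 4 − 2 = 2.
φ(5) = 5 − 1 = 4.
φ(29) = 29 − 1 = 28.
Multiply: 2 · 4 · 28 = 224.

224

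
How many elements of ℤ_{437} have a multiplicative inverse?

Prime factorization: 437 = 19 · 23.
φ(19) = 19 − 1 = 18.
φ(23) = 23 − 1 = 22.
Multiply: 18 · 22 = 396.

396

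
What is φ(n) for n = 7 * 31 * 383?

68760

φ(7) = 7 − 1 = 6.
φ(31) = 31 − 1 = 30.
φ(383) = 383 − 1 = 382.
Since φ is multiplicative, φ(83111) = 6 · 30 · 382 = 68760.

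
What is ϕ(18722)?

7920

Prime factorization: 18722 = 2 × 11 × 23 × 37.
φ(2) = 2 − 1 = 1.
φ(11) = 11 − 1 = 10.
φ(23) = 23 − 1 = 22.
φ(37) = 37 − 1 = 36.
Multiply: 1 · 10 · 22 · 36 = 7920.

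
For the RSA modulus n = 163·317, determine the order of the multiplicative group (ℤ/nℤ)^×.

For distinct primes, φ(pq) = (p−1)(q−1) = 162 × 316 = 51192.

51192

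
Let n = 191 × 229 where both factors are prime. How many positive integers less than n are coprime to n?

For distinct primes, φ(pq) = (p−1)(q−1) = 190 × 228 = 43320.

43320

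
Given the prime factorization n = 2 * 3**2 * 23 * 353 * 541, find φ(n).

25090560

φ(79062822) = 79062822 · (1 − 1/2) · (1 − 1/3) · (1 − 1/23) · (1 − 1/353) · (1 − 1/541)
       = 79062822 · 8363520/26354274 = 25090560.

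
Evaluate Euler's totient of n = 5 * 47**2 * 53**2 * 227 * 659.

3544289816704

φ(4641183410165) = 4641183410165 · (1 − 1/5) · (1 − 1/47) · (1 − 1/53) · (1 − 1/227) · (1 − 1/659)
       = 4641183410165 · 1422838144/1863180815 = 3544289816704.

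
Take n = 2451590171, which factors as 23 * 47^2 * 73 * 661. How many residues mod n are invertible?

φ(2451590171) = 2451590171 · (1 − 1/23) · (1 − 1/47) · (1 − 1/73) · (1 − 1/661)
       = 2451590171 · 48090240/52161493 = 2260241280.

2260241280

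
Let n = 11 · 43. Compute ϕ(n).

420

φ(473) = 473 · (1 − 1/11) · (1 − 1/43)
       = 473 · 420/473 = 420.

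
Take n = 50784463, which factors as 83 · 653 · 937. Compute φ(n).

50042304

φ(50784463) = 50784463 · (1 − 1/83) · (1 − 1/653) · (1 − 1/937)
       = 50784463 · 50042304/50784463 = 50042304.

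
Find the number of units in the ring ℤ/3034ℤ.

1440

3034 = 2 * 37 * 41.
φ(3034) = 3034 · (1 − 1/2) · (1 − 1/37) · (1 − 1/41)
       = 3034 · 1440/3034 = 1440.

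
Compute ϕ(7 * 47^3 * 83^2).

4149509304

φ(7) = 7 − 1 = 6.
φ(47^3) = 47^3 − 47^2 = 103823 − 2209 = 101614.
φ(83^2) = 83^1·(83−1) = 83·82 = 6806.
Since φ is multiplicative, φ(5006656529) = 6 · 101614 · 6806 = 4149509304.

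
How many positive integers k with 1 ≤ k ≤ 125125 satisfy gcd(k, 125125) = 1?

Prime factorization: 125125 = 5**3 · 7 · 11 · 13.
φ(5^3) = 5^2·(5−1) = 25·4 = 100.
φ(7) = 7 − 1 = 6.
φ(11) = 11 − 1 = 10.
φ(13) = 13 − 1 = 12.
Multiply: 100 · 6 · 10 · 12 = 72000.

72000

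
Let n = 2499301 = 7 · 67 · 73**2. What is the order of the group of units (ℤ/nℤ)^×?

2081376

φ(2499301) = 2499301 · (1 − 1/7) · (1 − 1/67) · (1 − 1/73)
       = 2499301 · 28512/34237 = 2081376.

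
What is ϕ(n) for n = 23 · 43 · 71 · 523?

33762960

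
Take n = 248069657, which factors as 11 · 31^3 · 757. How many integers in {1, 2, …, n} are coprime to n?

217954800

φ(11) = 11 − 1 = 10.
φ(31^3) = 31^2·(31−1) = 961·30 = 28830.
φ(757) = 757 − 1 = 756.
Since φ is multiplicative, φ(248069657) = 10 · 28830 · 756 = 217954800.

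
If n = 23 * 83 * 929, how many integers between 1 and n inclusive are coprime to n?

φ(23) = 23 − 1 = 22.
φ(83) = 83 − 1 = 82.
φ(929) = 929 − 1 = 928.
Since φ is multiplicative, φ(1773461) = 22 · 82 · 928 = 1674112.

1674112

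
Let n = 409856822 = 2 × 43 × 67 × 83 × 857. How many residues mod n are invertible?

194572224

φ(409856822) = 409856822 · (1 − 1/2) · (1 − 1/43) · (1 − 1/67) · (1 − 1/83) · (1 − 1/857)
       = 409856822 · 194572224/409856822 = 194572224.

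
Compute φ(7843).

7843 = 11 · 23 · 31.
φ(11) = 11 − 1 = 10.
φ(23) = 23 − 1 = 22.
φ(31) = 31 − 1 = 30.
Multiply: 10 · 22 · 30 = 6600.

6600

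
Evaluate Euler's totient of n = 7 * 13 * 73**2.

φ(484939) = 484939 · (1 − 1/7) · (1 − 1/13) · (1 − 1/73)
       = 484939 · 5184/6643 = 378432.

378432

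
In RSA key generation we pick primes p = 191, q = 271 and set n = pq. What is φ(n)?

φ(191) = 191 − 1 = 190.
φ(271) = 271 − 1 = 270.
Multiply: 190 · 270 = 51300.

51300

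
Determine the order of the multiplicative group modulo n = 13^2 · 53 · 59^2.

φ(31179317) = 31179317 · (1 − 1/13) · (1 − 1/53) · (1 − 1/59)
       = 31179317 · 36192/40651 = 27759264.

27759264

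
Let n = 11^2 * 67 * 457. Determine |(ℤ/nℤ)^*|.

3310560

φ(3704899) = 3704899 · (1 − 1/11) · (1 − 1/67) · (1 − 1/457)
       = 3704899 · 300960/336809 = 3310560.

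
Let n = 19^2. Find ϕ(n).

342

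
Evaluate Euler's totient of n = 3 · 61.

φ(183) = 183 · (1 − 1/3) · (1 − 1/61)
       = 183 · 120/183 = 120.

120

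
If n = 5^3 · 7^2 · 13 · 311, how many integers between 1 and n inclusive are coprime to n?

15624000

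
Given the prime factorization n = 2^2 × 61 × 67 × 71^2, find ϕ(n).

39362400

φ(2^2) = 2^2 − 2^1 = 4 − 2 = 2.
φ(61) = 61 − 1 = 60.
φ(67) = 67 − 1 = 66.
φ(71^2) = 71^1·(71−1) = 71·70 = 4970.
φ(82410268) = 2 × 60 × 66 × 4970 = 39362400.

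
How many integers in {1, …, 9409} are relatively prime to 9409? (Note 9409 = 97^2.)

φ(9409) = 9409 · (1 − 1/97)
       = 9409 · 96/97 = 9312.

9312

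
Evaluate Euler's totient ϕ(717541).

Factor 717541: 717541 = 11 · 37 · 41 · 43.
φ(717541) = 717541 · (1 − 1/11) · (1 − 1/37) · (1 − 1/41) · (1 − 1/43)
       = 717541 · 604800/717541 = 604800.

604800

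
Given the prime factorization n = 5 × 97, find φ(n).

φ(5) = 5 − 1 = 4.
φ(97) = 97 − 1 = 96.
φ(485) = 4 × 96 = 384.

384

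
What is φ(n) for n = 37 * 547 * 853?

16746912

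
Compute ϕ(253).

220

Factor 253: 253 = 11 × 23.
φ(11) = 11 − 1 = 10.
φ(23) = 23 − 1 = 22.
Since φ is multiplicative, φ(253) = 10 · 22 = 220.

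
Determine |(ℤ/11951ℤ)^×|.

10368

Prime factorization: 11951 = 17 · 19 · 37.
φ(17) = 17 − 1 = 16.
φ(19) = 19 − 1 = 18.
φ(37) = 37 − 1 = 36.
Since φ is multiplicative, φ(11951) = 16 · 18 · 36 = 10368.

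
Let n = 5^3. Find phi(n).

φ(125) = 125 · (1 − 1/5)
       = 125 · 4/5 = 100.

100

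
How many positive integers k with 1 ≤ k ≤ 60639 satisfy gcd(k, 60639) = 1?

35840

60639 = 3 · 17 · 29 · 41.
φ(60639) = 60639 · (1 − 1/3) · (1 − 1/17) · (1 − 1/29) · (1 − 1/41)
       = 60639 · 35840/60639 = 35840.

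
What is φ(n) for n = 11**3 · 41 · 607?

29330400

φ(33124597) = 33124597 · (1 − 1/11) · (1 − 1/41) · (1 − 1/607)
       = 33124597 · 242400/273757 = 29330400.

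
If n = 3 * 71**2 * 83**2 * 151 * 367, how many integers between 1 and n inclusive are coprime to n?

φ(5773473123699) = 5773473123699 · (1 − 1/3) · (1 − 1/71) · (1 − 1/83) · (1 − 1/151) · (1 − 1/367)
       = 5773473123699 · 630252000/979717143 = 3714075036000.

3714075036000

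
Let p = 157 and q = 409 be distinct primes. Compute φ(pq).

63648

φ(157) = 157 − 1 = 156.
φ(409) = 409 − 1 = 408.
φ(64213) = 156 × 408 = 63648.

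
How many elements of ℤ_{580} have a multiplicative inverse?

224

Factor 580: 580 = 2^2 × 5 × 29.
φ(580) = 580 · (1 − 1/2) · (1 − 1/5) · (1 − 1/29)
       = 580 · 112/290 = 224.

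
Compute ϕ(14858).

First factor: 14858 = 2 × 17 × 19 × 23.
φ(14858) = 14858 · (1 − 1/2) · (1 − 1/17) · (1 − 1/19) · (1 − 1/23)
       = 14858 · 6336/14858 = 6336.

6336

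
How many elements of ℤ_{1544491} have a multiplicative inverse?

1314144

Factor 1544491: 1544491 = 13^3 · 19 · 37.
φ(1544491) = 1544491 · (1 − 1/13) · (1 − 1/19) · (1 − 1/37)
       = 1544491 · 7776/9139 = 1314144.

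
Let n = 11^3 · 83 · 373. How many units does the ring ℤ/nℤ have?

36909840

φ(11^3) = 11^2·(11−1) = 121·10 = 1210.
φ(83) = 83 − 1 = 82.
φ(373) = 373 − 1 = 372.
Multiply: 1210 · 82 · 372 = 36909840.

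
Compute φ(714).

714 = 2 × 3 × 7 × 17.
φ(2) = 2 − 1 = 1.
φ(3) = 3 − 1 = 2.
φ(7) = 7 − 1 = 6.
φ(17) = 17 − 1 = 16.
φ(714) = 1 × 2 × 6 × 16 = 192.

192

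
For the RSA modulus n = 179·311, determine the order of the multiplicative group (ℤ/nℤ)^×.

55180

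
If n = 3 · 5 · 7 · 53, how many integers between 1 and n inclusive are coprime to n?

φ(5565) = 5565 · (1 − 1/3) · (1 − 1/5) · (1 − 1/7) · (1 − 1/53)
       = 5565 · 2496/5565 = 2496.

2496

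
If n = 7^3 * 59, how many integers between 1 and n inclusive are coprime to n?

17052

φ(20237) = 20237 · (1 − 1/7) · (1 − 1/59)
       = 20237 · 348/413 = 17052.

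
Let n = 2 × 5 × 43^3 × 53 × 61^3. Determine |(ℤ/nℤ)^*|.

3606288416640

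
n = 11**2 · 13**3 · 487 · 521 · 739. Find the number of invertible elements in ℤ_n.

41606061868800

φ(11^2) = 11^1·(11−1) = 11·10 = 110.
φ(13^3) = 13^2·(13−1) = 169·12 = 2028.
φ(487) = 487 − 1 = 486.
φ(521) = 521 − 1 = 520.
φ(739) = 739 − 1 = 738.
φ(49845568104761) = 110 × 2028 × 486 × 520 × 738 = 41606061868800.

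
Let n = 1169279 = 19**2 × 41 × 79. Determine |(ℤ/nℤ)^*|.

1067040

φ(19^2) = 19^1·(19−1) = 19·18 = 342.
φ(41) = 41 − 1 = 40.
φ(79) = 79 − 1 = 78.
Since φ is multiplicative, φ(1169279) = 342 · 40 · 78 = 1067040.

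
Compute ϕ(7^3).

294

φ(7^3) = 7^3 − 7^2 = 343 − 49 = 294.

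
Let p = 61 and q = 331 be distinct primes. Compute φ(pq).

19800

φ(61) = 61 − 1 = 60.
φ(331) = 331 − 1 = 330.
φ(20191) = 60 × 330 = 19800.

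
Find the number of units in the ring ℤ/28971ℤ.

18144

28971 = 3^3 * 29 * 37.
φ(28971) = 28971 · (1 − 1/3) · (1 − 1/29) · (1 − 1/37)
       = 28971 · 2016/3219 = 18144.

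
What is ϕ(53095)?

Prime factorization: 53095 = 5 · 7 · 37 · 41.
φ(53095) = 53095 · (1 − 1/5) · (1 − 1/7) · (1 − 1/37) · (1 − 1/41)
       = 53095 · 34560/53095 = 34560.

34560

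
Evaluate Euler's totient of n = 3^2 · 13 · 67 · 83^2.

φ(3^2) = 3^2 − 3^1 = 9 − 3 = 6.
φ(13) = 13 − 1 = 12.
φ(67) = 67 − 1 = 66.
φ(83^2) = 83^1·(83−1) = 83·82 = 6806.
φ(54002871) = 6 × 12 × 66 × 6806 = 32342112.

32342112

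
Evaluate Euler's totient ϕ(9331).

7560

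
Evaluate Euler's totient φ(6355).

Factor 6355: 6355 = 5 · 31 · 41.
φ(6355) = 6355 · (1 − 1/5) · (1 − 1/31) · (1 − 1/41)
       = 6355 · 4800/6355 = 4800.

4800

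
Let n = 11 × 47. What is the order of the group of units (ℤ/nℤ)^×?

φ(11) = 11 − 1 = 10.
φ(47) = 47 − 1 = 46.
Multiply: 10 · 46 = 460.

460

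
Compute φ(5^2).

20

φ(5^2) = 5^1·(5−1) = 5·4 = 20.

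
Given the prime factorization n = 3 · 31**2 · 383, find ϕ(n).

710520

φ(3) = 3 − 1 = 2.
φ(31^2) = 31^1·(31−1) = 31·30 = 930.
φ(383) = 383 − 1 = 382.
Since φ is multiplicative, φ(1104189) = 2 · 930 · 382 = 710520.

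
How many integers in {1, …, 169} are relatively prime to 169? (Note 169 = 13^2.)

φ(169) = 169 · (1 − 1/13)
       = 169 · 12/13 = 156.

156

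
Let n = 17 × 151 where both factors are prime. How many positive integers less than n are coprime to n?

2400

For distinct primes, φ(pq) = (p−1)(q−1) = 16 × 150 = 2400.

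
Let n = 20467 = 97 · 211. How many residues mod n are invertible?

φ(20467) = 20467 · (1 − 1/97) · (1 − 1/211)
       = 20467 · 20160/20467 = 20160.

20160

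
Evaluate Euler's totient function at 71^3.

352870

φ(71^3) = 71^2·(71−1) = 5041·70 = 352870.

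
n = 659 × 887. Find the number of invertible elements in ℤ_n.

582988

φ(584533) = 584533 · (1 − 1/659) · (1 − 1/887)
       = 584533 · 582988/584533 = 582988.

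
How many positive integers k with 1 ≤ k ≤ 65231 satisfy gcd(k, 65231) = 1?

65231 = 37 · 41 · 43.
φ(37) = 37 − 1 = 36.
φ(41) = 41 − 1 = 40.
φ(43) = 43 − 1 = 42.
Multiply: 36 · 40 · 42 = 60480.

60480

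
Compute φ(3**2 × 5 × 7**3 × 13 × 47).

3894912

φ(3^2) = 3^1·(3−1) = 3·2 = 6.
φ(5) = 5 − 1 = 4.
φ(7^3) = 7^3 − 7^2 = 343 − 49 = 294.
φ(13) = 13 − 1 = 12.
φ(47) = 47 − 1 = 46.
φ(9430785) = 6 × 4 × 294 × 12 × 46 = 3894912.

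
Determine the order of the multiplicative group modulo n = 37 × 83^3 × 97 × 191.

φ(37) = 37 − 1 = 36.
φ(83^3) = 83^3 − 83^2 = 571787 − 6889 = 564898.
φ(97) = 97 − 1 = 96.
φ(191) = 191 − 1 = 190.
Since φ is multiplicative, φ(391959416713) = 36 · 564898 · 96 · 190 = 370934622720.

370934622720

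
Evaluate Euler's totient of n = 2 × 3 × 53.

104

φ(318) = 318 · (1 − 1/2) · (1 − 1/3) · (1 − 1/53)
       = 318 · 104/318 = 104.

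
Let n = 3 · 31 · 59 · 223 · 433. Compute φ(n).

φ(3) = 3 − 1 = 2.
φ(31) = 31 − 1 = 30.
φ(59) = 59 − 1 = 58.
φ(223) = 223 − 1 = 222.
φ(433) = 433 − 1 = 432.
Multiply: 2 · 30 · 58 · 222 · 432 = 333745920.

333745920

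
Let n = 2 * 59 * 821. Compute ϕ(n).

φ(96878) = 96878 · (1 − 1/2) · (1 − 1/59) · (1 − 1/821)
       = 96878 · 47560/96878 = 47560.

47560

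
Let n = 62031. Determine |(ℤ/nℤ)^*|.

36960

Factor 62031: 62031 = 3 × 23 × 29 × 31.
φ(3) = 3 − 1 = 2.
φ(23) = 23 − 1 = 22.
φ(29) = 29 − 1 = 28.
φ(31) = 31 − 1 = 30.
Multiply: 2 · 22 · 28 · 30 = 36960.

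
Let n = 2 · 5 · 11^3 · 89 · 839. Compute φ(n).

φ(2) = 2 − 1 = 1.
φ(5) = 5 − 1 = 4.
φ(11^3) = 11^3 − 11^2 = 1331 − 121 = 1210.
φ(89) = 89 − 1 = 88.
φ(839) = 839 − 1 = 838.
Multiply: 1 · 4 · 1210 · 88 · 838 = 356920960.

356920960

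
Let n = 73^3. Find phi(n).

φ(73^3) = 73^2·(73−1) = 5329·72 = 383688.

383688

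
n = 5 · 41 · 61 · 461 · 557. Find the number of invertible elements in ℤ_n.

2455296000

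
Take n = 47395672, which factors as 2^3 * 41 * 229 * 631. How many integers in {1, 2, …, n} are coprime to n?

22982400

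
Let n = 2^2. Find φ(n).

φ(4) = 4 · (1 − 1/2)
       = 4 · 1/2 = 2.

2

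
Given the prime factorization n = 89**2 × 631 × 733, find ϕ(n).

φ(3663644683) = 3663644683 · (1 − 1/89) · (1 − 1/631) · (1 − 1/733)
       = 3663644683 · 40582080/41164547 = 3611805120.

3611805120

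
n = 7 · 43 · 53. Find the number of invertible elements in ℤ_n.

13104

φ(15953) = 15953 · (1 − 1/7) · (1 − 1/43) · (1 − 1/53)
       = 15953 · 13104/15953 = 13104.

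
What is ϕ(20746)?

Prime factorization: 20746 = 2 × 11 × 23 × 41.
φ(20746) = 20746 · (1 − 1/2) · (1 − 1/11) · (1 − 1/23) · (1 − 1/41)
       = 20746 · 8800/20746 = 8800.

8800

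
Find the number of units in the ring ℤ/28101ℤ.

16128

28101 = 3 × 17 × 19 × 29.
φ(3) = 3 − 1 = 2.
φ(17) = 17 − 1 = 16.
φ(19) = 19 − 1 = 18.
φ(29) = 29 − 1 = 28.
Multiply: 2 · 16 · 18 · 28 = 16128.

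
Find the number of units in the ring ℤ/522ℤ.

522 = 2 · 3**2 · 29.
φ(2) = 2 − 1 = 1.
φ(3^2) = 3^2 − 3^1 = 9 − 3 = 6.
φ(29) = 29 − 1 = 28.
Since φ is multiplicative, φ(522) = 1 · 6 · 28 = 168.

168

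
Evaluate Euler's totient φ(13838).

13838 = 2 · 11 · 17 · 37.
φ(13838) = 13838 · (1 − 1/2) · (1 − 1/11) · (1 − 1/17) · (1 − 1/37)
       = 13838 · 5760/13838 = 5760.

5760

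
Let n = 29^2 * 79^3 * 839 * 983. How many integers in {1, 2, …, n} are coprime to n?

325282216730016

φ(29^2) = 29^2 − 29^1 = 841 − 29 = 812.
φ(79^3) = 79^2·(79−1) = 6241·78 = 486798.
φ(839) = 839 − 1 = 838.
φ(983) = 983 − 1 = 982.
φ(341973732329863) = 812 × 486798 × 838 × 982 = 325282216730016.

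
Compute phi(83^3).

564898

φ(83^3) = 83^3 − 83^2 = 571787 − 6889 = 564898.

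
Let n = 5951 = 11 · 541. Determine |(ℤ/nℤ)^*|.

5400

φ(11) = 11 − 1 = 10.
φ(541) = 541 − 1 = 540.
Multiply: 10 · 540 = 5400.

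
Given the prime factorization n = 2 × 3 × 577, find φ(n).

φ(3462) = 3462 · (1 − 1/2) · (1 − 1/3) · (1 − 1/577)
       = 3462 · 1152/3462 = 1152.

1152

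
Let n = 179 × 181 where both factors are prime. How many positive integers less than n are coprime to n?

32040

For distinct primes, φ(pq) = (p−1)(q−1) = 178 × 180 = 32040.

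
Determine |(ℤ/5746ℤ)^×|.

5746 = 2 · 13^2 · 17.
φ(2) = 2 − 1 = 1.
φ(13^2) = 13^2 − 13^1 = 169 − 13 = 156.
φ(17) = 17 − 1 = 16.
φ(5746) = 1 × 156 × 16 = 2496.

2496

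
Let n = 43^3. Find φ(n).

77658

φ(79507) = 79507 · (1 − 1/43)
       = 79507 · 42/43 = 77658.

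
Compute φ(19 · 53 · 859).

φ(865013) = 865013 · (1 − 1/19) · (1 − 1/53) · (1 − 1/859)
       = 865013 · 803088/865013 = 803088.

803088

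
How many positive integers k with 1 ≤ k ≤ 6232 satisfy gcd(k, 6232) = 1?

First factor: 6232 = 2**3 * 19 * 41.
φ(6232) = 6232 · (1 − 1/2) · (1 − 1/19) · (1 − 1/41)
       = 6232 · 720/1558 = 2880.

2880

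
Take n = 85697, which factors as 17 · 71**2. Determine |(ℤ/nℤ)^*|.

79520

φ(85697) = 85697 · (1 − 1/17) · (1 − 1/71)
       = 85697 · 1120/1207 = 79520.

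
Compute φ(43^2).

1806

φ(1849) = 1849 · (1 − 1/43)
       = 1849 · 42/43 = 1806.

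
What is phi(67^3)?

φ(67^3) = 67^3 − 67^2 = 300763 − 4489 = 296274.

296274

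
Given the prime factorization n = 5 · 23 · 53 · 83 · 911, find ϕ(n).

φ(460861235) = 460861235 · (1 − 1/5) · (1 − 1/23) · (1 − 1/53) · (1 − 1/83) · (1 − 1/911)
       = 460861235 · 341461120/460861235 = 341461120.

341461120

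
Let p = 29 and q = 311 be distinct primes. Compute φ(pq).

φ(9019) = 9019 · (1 − 1/29) · (1 − 1/311)
       = 9019 · 8680/9019 = 8680.

8680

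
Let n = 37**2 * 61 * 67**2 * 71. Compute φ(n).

φ(26615904971) = 26615904971 · (1 − 1/37) · (1 − 1/61) · (1 − 1/67) · (1 − 1/71)
       = 26615904971 · 9979200/10736549 = 24738436800.

24738436800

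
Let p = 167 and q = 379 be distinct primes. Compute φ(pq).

62748

φ(63293) = 63293 · (1 − 1/167) · (1 − 1/379)
       = 63293 · 62748/63293 = 62748.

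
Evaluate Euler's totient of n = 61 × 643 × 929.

35746560

φ(36438167) = 36438167 · (1 − 1/61) · (1 − 1/643) · (1 − 1/929)
       = 36438167 · 35746560/36438167 = 35746560.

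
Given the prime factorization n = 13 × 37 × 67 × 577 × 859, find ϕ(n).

14090858496

φ(13) = 13 − 1 = 12.
φ(37) = 37 − 1 = 36.
φ(67) = 67 − 1 = 66.
φ(577) = 577 − 1 = 576.
φ(859) = 859 − 1 = 858.
Multiply: 12 · 36 · 66 · 576 · 858 = 14090858496.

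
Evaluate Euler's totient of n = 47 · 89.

φ(47) = 47 − 1 = 46.
φ(89) = 89 − 1 = 88.
Multiply: 46 · 88 = 4048.

4048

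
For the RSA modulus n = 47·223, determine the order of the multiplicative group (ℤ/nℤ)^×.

10212

φ(n) = (p − 1)(q − 1) = (47−1)(223−1) = 46·222 = 10212.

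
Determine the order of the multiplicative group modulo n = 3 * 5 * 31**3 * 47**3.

23436252960

φ(3) = 3 − 1 = 2.
φ(5) = 5 − 1 = 4.
φ(31^3) = 31^2·(31−1) = 961·30 = 28830.
φ(47^3) = 47^2·(47−1) = 2209·46 = 101614.
Multiply: 2 · 4 · 28830 · 101614 = 23436252960.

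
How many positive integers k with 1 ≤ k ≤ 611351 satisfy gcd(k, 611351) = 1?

518400

611351 = 13 · 31 · 37 · 41.
φ(611351) = 611351 · (1 − 1/13) · (1 − 1/31) · (1 − 1/37) · (1 − 1/41)
       = 611351 · 518400/611351 = 518400.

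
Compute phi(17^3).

4624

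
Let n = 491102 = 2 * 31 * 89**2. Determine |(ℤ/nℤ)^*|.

φ(491102) = 491102 · (1 − 1/2) · (1 − 1/31) · (1 − 1/89)
       = 491102 · 2640/5518 = 234960.

234960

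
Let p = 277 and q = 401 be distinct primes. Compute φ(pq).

φ(277) = 277 − 1 = 276.
φ(401) = 401 − 1 = 400.
Multiply: 276 · 400 = 110400.

110400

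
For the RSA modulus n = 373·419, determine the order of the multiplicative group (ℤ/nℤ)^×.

φ(156287) = 156287 · (1 − 1/373) · (1 − 1/419)
       = 156287 · 155496/156287 = 155496.

155496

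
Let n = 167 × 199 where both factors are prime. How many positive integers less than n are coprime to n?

32868

For distinct primes, φ(pq) = (p−1)(q−1) = 166 × 198 = 32868.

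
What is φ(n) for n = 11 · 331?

φ(11) = 11 − 1 = 10.
φ(331) = 331 − 1 = 330.
Multiply: 10 · 330 = 3300.

3300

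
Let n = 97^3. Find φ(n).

903264

φ(97^3) = 97^2·(97−1) = 9409·96 = 903264.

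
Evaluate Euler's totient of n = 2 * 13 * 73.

φ(2) = 2 − 1 = 1.
φ(13) = 13 − 1 = 12.
φ(73) = 73 − 1 = 72.
φ(1898) = 1 × 12 × 72 = 864.

864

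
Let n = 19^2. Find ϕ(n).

φ(19^2) = 19^1·(19−1) = 19·18 = 342.

342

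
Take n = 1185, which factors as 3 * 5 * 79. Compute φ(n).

624

φ(3) = 3 − 1 = 2.
φ(5) = 5 − 1 = 4.
φ(79) = 79 − 1 = 78.
Multiply: 2 · 4 · 78 = 624.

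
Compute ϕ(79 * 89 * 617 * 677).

2858279424

φ(2936911979) = 2936911979 · (1 − 1/79) · (1 − 1/89) · (1 − 1/617) · (1 − 1/677)
       = 2936911979 · 2858279424/2936911979 = 2858279424.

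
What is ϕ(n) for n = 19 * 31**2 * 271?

4519800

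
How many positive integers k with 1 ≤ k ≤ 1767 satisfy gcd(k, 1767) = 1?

1080

First factor: 1767 = 3 · 19 · 31.
φ(3) = 3 − 1 = 2.
φ(19) = 19 − 1 = 18.
φ(31) = 31 − 1 = 30.
Multiply: 2 · 18 · 30 = 1080.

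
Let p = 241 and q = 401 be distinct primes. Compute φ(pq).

96000

φ(n) = (p − 1)(q − 1) = (241−1)(401−1) = 240·400 = 96000.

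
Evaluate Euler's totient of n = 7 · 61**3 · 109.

φ(173186503) = 173186503 · (1 − 1/7) · (1 − 1/61) · (1 − 1/109)
       = 173186503 · 38880/46543 = 144672480.

144672480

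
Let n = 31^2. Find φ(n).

φ(31^2) = 31^2 − 31^1 = 961 − 31 = 930.

930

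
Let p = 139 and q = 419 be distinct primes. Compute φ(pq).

φ(n) = (p − 1)(q − 1) = (139−1)(419−1) = 138·418 = 57684.

57684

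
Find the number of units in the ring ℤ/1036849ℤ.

1036849 = 11^3 * 19 * 41.
φ(11^3) = 11^3 − 11^2 = 1331 − 121 = 1210.
φ(19) = 19 − 1 = 18.
φ(41) = 41 − 1 = 40.
Multiply: 1210 · 18 · 40 = 871200.

871200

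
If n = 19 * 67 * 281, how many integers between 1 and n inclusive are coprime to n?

φ(19) = 19 − 1 = 18.
φ(67) = 67 − 1 = 66.
φ(281) = 281 − 1 = 280.
Multiply: 18 · 66 · 280 = 332640.

332640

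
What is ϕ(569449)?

569449 = 17 × 19 × 41 × 43.
φ(17) = 17 − 1 = 16.
φ(19) = 19 − 1 = 18.
φ(41) = 41 − 1 = 40.
φ(43) = 43 − 1 = 42.
Multiply: 16 · 18 · 40 · 42 = 483840.

483840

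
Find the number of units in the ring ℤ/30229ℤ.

27216

First factor: 30229 = 19 × 37 × 43.
φ(30229) = 30229 · (1 − 1/19) · (1 − 1/37) · (1 − 1/43)
       = 30229 · 27216/30229 = 27216.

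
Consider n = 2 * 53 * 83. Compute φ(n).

φ(8798) = 8798 · (1 − 1/2) · (1 − 1/53) · (1 − 1/83)
       = 8798 · 4264/8798 = 4264.

4264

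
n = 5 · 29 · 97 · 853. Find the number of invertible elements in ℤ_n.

9160704

φ(11997445) = 11997445 · (1 − 1/5) · (1 − 1/29) · (1 − 1/97) · (1 − 1/853)
       = 11997445 · 9160704/11997445 = 9160704.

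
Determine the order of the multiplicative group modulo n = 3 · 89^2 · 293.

4573888

φ(6962559) = 6962559 · (1 − 1/3) · (1 − 1/89) · (1 − 1/293)
       = 6962559 · 51392/78231 = 4573888.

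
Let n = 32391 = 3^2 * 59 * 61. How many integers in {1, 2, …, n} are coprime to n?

20880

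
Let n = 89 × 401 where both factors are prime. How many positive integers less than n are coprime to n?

35200

φ(35689) = 35689 · (1 − 1/89) · (1 − 1/401)
       = 35689 · 35200/35689 = 35200.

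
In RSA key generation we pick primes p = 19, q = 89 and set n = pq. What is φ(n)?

1584

For distinct primes, φ(pq) = (p−1)(q−1) = 18 × 88 = 1584.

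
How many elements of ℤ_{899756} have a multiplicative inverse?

377520

899756 = 2^2 · 11^3 · 13^2.
φ(2^2) = 2^1·(2−1) = 2·1 = 2.
φ(11^3) = 11^3 − 11^2 = 1331 − 121 = 1210.
φ(13^2) = 13^2 − 13^1 = 169 − 13 = 156.
Since φ is multiplicative, φ(899756) = 2 · 1210 · 156 = 377520.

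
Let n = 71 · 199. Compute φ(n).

13860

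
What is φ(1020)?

Prime factorization: 1020 = 2^2 * 3 * 5 * 17.
φ(1020) = 1020 · (1 − 1/2) · (1 − 1/3) · (1 − 1/5) · (1 − 1/17)
       = 1020 · 128/510 = 256.

256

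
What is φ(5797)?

4800

Prime factorization: 5797 = 11 × 17 × 31.
φ(5797) = 5797 · (1 − 1/11) · (1 − 1/17) · (1 − 1/31)
       = 5797 · 4800/5797 = 4800.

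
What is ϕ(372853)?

First factor: 372853 = 13 × 23 × 29 × 43.
φ(13) = 13 − 1 = 12.
φ(23) = 23 − 1 = 22.
φ(29) = 29 − 1 = 28.
φ(43) = 43 − 1 = 42.
Since φ is multiplicative, φ(372853) = 12 · 22 · 28 · 42 = 310464.

310464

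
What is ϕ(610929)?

348480

First factor: 610929 = 3**3 × 11**3 × 17.
φ(610929) = 610929 · (1 − 1/3) · (1 − 1/11) · (1 − 1/17)
       = 610929 · 320/561 = 348480.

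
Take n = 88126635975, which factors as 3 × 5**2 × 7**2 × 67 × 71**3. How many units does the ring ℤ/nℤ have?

39126225600

φ(3) = 3 − 1 = 2.
φ(5^2) = 5^2 − 5^1 = 25 − 5 = 20.
φ(7^2) = 7^2 − 7^1 = 49 − 7 = 42.
φ(67) = 67 − 1 = 66.
φ(71^3) = 71^3 − 71^2 = 357911 − 5041 = 352870.
φ(88126635975) = 2 × 20 × 42 × 66 × 352870 = 39126225600.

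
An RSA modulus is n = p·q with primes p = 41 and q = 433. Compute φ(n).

For distinct primes, φ(pq) = (p−1)(q−1) = 40 × 432 = 17280.

17280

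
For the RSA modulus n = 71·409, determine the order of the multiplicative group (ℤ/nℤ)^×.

φ(n) = (p − 1)(q − 1) = (71−1)(409−1) = 70·408 = 28560.

28560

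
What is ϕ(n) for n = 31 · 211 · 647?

4069800

φ(4232027) = 4232027 · (1 − 1/31) · (1 − 1/211) · (1 − 1/647)
       = 4232027 · 4069800/4232027 = 4069800.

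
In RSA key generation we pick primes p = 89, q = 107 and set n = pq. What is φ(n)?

φ(89) = 89 − 1 = 88.
φ(107) = 107 − 1 = 106.
Since φ is multiplicative, φ(9523) = 88 · 106 = 9328.

9328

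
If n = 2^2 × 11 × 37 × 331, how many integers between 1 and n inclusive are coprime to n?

237600

φ(2^2) = 2^1·(2−1) = 2·1 = 2.
φ(11) = 11 − 1 = 10.
φ(37) = 37 − 1 = 36.
φ(331) = 331 − 1 = 330.
Multiply: 2 · 10 · 36 · 330 = 237600.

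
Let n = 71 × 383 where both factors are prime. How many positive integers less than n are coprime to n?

26740

φ(27193) = 27193 · (1 − 1/71) · (1 − 1/383)
       = 27193 · 26740/27193 = 26740.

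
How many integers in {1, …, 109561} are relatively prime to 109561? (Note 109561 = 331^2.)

109230

φ(331^2) = 331^2 − 331^1 = 109561 − 331 = 109230.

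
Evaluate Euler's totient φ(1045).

First factor: 1045 = 5 × 11 × 19.
φ(1045) = 1045 · (1 − 1/5) · (1 − 1/11) · (1 − 1/19)
       = 1045 · 720/1045 = 720.

720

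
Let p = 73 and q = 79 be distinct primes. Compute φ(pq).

5616

For distinct primes, φ(pq) = (p−1)(q−1) = 72 × 78 = 5616.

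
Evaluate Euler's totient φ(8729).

7056

Factor 8729: 8729 = 7 · 29 · 43.
φ(7) = 7 − 1 = 6.
φ(29) = 29 − 1 = 28.
φ(43) = 43 − 1 = 42.
φ(8729) = 6 × 28 × 42 = 7056.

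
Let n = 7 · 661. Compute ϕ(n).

φ(4627) = 4627 · (1 − 1/7) · (1 − 1/661)
       = 4627 · 3960/4627 = 3960.

3960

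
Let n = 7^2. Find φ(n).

42

φ(49) = 49 · (1 − 1/7)
       = 49 · 6/7 = 42.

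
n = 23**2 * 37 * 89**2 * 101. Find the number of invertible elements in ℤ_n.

φ(15658811033) = 15658811033 · (1 − 1/23) · (1 − 1/37) · (1 − 1/89) · (1 − 1/101)
       = 15658811033 · 6969600/7649639 = 14266771200.

14266771200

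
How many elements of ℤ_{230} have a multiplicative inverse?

Factor 230: 230 = 2 * 5 * 23.
φ(2) = 2 − 1 = 1.
φ(5) = 5 − 1 = 4.
φ(23) = 23 − 1 = 22.
Multiply: 1 · 4 · 22 = 88.

88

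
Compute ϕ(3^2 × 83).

492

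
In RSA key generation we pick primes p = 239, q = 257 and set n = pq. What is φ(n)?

φ(239) = 239 − 1 = 238.
φ(257) = 257 − 1 = 256.
Multiply: 238 · 256 = 60928.

60928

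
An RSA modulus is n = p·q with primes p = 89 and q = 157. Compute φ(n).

φ(13973) = 13973 · (1 − 1/89) · (1 − 1/157)
       = 13973 · 13728/13973 = 13728.

13728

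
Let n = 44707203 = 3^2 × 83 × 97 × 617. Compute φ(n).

29094912

φ(3^2) = 3^1·(3−1) = 3·2 = 6.
φ(83) = 83 − 1 = 82.
φ(97) = 97 − 1 = 96.
φ(617) = 617 − 1 = 616.
Since φ is multiplicative, φ(44707203) = 6 · 82 · 96 · 616 = 29094912.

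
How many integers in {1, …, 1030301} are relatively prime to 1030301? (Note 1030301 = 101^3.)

φ(1030301) = 1030301 · (1 − 1/101)
       = 1030301 · 100/101 = 1020100.

1020100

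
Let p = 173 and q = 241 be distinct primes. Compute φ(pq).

φ(pq) = (p−1)(q−1) = 172 · 240 = 41280.

41280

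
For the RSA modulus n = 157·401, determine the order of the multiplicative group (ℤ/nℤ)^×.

φ(62957) = 62957 · (1 − 1/157) · (1 − 1/401)
       = 62957 · 62400/62957 = 62400.

62400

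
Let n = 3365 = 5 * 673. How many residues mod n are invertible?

2688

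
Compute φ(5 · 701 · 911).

2548000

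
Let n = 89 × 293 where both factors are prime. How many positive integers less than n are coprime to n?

φ(n) = (p − 1)(q − 1) = (89−1)(293−1) = 88·292 = 25696.

25696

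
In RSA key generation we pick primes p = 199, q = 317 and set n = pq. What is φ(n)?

φ(pq) = (p−1)(q−1) = 198 · 316 = 62568.

62568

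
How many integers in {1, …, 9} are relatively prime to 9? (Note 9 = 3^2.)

φ(3^2) = 3^1·(3−1) = 3·2 = 6.

6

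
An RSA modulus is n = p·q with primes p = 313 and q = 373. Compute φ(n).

φ(116749) = 116749 · (1 − 1/313) · (1 − 1/373)
       = 116749 · 116064/116749 = 116064.

116064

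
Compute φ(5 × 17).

64

φ(5) = 5 − 1 = 4.
φ(17) = 17 − 1 = 16.
Multiply: 4 · 16 = 64.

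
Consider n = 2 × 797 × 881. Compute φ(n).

φ(1404314) = 1404314 · (1 − 1/2) · (1 − 1/797) · (1 − 1/881)
       = 1404314 · 700480/1404314 = 700480.

700480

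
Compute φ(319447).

319447 = 17 · 19 · 23 · 43.
φ(319447) = 319447 · (1 − 1/17) · (1 − 1/19) · (1 − 1/23) · (1 − 1/43)
       = 319447 · 266112/319447 = 266112.

266112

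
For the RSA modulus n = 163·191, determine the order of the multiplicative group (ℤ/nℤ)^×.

φ(n) = (p − 1)(q − 1) = (163−1)(191−1) = 162·190 = 30780.

30780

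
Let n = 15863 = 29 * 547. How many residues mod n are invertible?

15288

φ(15863) = 15863 · (1 − 1/29) · (1 − 1/547)
       = 15863 · 15288/15863 = 15288.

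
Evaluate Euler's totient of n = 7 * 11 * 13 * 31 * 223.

4795200

φ(6919913) = 6919913 · (1 − 1/7) · (1 − 1/11) · (1 − 1/13) · (1 − 1/31) · (1 − 1/223)
       = 6919913 · 4795200/6919913 = 4795200.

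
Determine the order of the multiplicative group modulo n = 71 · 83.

5740

φ(5893) = 5893 · (1 − 1/71) · (1 − 1/83)
       = 5893 · 5740/5893 = 5740.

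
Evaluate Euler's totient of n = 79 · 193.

14976

φ(15247) = 15247 · (1 − 1/79) · (1 − 1/193)
       = 15247 · 14976/15247 = 14976.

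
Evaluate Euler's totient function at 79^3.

φ(79^3) = 79^2·(79−1) = 6241·78 = 486798.

486798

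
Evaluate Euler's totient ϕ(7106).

2880

Factor 7106: 7106 = 2 · 11 · 17 · 19.
φ(2) = 2 − 1 = 1.
φ(11) = 11 − 1 = 10.
φ(17) = 17 − 1 = 16.
φ(19) = 19 − 1 = 18.
Multiply: 1 · 10 · 16 · 18 = 2880.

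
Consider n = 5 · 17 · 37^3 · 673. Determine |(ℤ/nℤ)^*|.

φ(5) = 5 − 1 = 4.
φ(17) = 17 − 1 = 16.
φ(37^3) = 37^3 − 37^2 = 50653 − 1369 = 49284.
φ(673) = 673 − 1 = 672.
Multiply: 4 · 16 · 49284 · 672 = 2119606272.

2119606272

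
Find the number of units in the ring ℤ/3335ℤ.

First factor: 3335 = 5 × 23 × 29.
φ(5) = 5 − 1 = 4.
φ(23) = 23 − 1 = 22.
φ(29) = 29 − 1 = 28.
Multiply: 4 · 22 · 28 = 2464.

2464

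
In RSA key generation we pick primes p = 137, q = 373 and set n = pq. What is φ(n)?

φ(n) = (p − 1)(q − 1) = (137−1)(373−1) = 136·372 = 50592.

50592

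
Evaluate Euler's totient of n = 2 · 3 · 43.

φ(258) = 258 · (1 − 1/2) · (1 − 1/3) · (1 − 1/43)
       = 258 · 84/258 = 84.

84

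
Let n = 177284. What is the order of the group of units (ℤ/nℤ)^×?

80960

First factor: 177284 = 2^2 × 23 × 41 × 47.
φ(2^2) = 2^1·(2−1) = 2·1 = 2.
φ(23) = 23 − 1 = 22.
φ(41) = 41 − 1 = 40.
φ(47) = 47 − 1 = 46.
φ(177284) = 2 × 22 × 40 × 46 = 80960.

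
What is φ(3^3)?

18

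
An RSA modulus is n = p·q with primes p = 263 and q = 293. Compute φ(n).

φ(pq) = (p−1)(q−1) = 262 · 292 = 76504.

76504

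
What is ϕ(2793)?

1512

First factor: 2793 = 3 * 7^2 * 19.
φ(2793) = 2793 · (1 − 1/3) · (1 − 1/7) · (1 − 1/19)
       = 2793 · 216/399 = 1512.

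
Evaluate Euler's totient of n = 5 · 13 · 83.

φ(5) = 5 − 1 = 4.
φ(13) = 13 − 1 = 12.
φ(83) = 83 − 1 = 82.
φ(5395) = 4 × 12 × 82 = 3936.

3936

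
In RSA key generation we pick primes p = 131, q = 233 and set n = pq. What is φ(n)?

30160

For distinct primes, φ(pq) = (p−1)(q−1) = 130 × 232 = 30160.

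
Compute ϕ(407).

360

First factor: 407 = 11 * 37.
φ(407) = 407 · (1 − 1/11) · (1 − 1/37)
       = 407 · 360/407 = 360.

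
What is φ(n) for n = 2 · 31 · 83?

2460

φ(2) = 2 − 1 = 1.
φ(31) = 31 − 1 = 30.
φ(83) = 83 − 1 = 82.
φ(5146) = 1 × 30 × 82 = 2460.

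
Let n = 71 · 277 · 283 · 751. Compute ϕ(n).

φ(71) = 71 − 1 = 70.
φ(277) = 277 − 1 = 276.
φ(283) = 283 − 1 = 282.
φ(751) = 751 − 1 = 750.
Since φ is multiplicative, φ(4179886511) = 70 · 276 · 282 · 750 = 4086180000.

4086180000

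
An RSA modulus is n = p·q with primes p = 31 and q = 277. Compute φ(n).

φ(pq) = (p−1)(q−1) = 30 · 276 = 8280.

8280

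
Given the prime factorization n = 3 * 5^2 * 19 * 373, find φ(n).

φ(531525) = 531525 · (1 − 1/3) · (1 − 1/5) · (1 − 1/19) · (1 − 1/373)
       = 531525 · 53568/106305 = 267840.

267840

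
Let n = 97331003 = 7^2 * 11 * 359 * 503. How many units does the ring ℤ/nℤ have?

75480720

φ(97331003) = 97331003 · (1 − 1/7) · (1 − 1/11) · (1 − 1/359) · (1 − 1/503)
       = 97331003 · 10782960/13904429 = 75480720.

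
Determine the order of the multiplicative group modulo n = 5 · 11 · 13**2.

6240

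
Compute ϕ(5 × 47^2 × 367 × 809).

φ(5) = 5 − 1 = 4.
φ(47^2) = 47^1·(47−1) = 47·46 = 2162.
φ(367) = 367 − 1 = 366.
φ(809) = 809 − 1 = 808.
Since φ is multiplicative, φ(3279293635) = 4 · 2162 · 366 · 808 = 2557455744.

2557455744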